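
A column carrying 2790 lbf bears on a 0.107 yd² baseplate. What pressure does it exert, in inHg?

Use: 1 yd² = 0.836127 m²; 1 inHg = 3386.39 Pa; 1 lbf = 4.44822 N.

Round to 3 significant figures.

2790 lbf × 4.44822 → 12410.5 N
0.107 yd² × 0.836127 → 0.0894656 m²
P = F / A = 12410.5 N / 0.0894656 m² = 138718 Pa
138718 Pa ÷ (3386.39 Pa/inHg) = 40.9634 inHg

41.0 inHg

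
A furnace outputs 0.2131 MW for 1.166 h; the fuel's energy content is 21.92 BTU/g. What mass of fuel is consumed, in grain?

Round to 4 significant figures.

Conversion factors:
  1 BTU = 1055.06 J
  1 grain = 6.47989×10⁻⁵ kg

0.2131 MW → 213100 W
1.166 h → 4197.6 s
E = P × t = 213100 × 4197.6 = 8.94509×10⁸ J
21.92 BTU/g → 2.31269×10⁷ J/kg
m = E / e_s = 8.94509×10⁸ / 2.31269×10⁷ = 38.6783 kg
In grain: 38.6783 / 6.47989×10⁻⁵ = 596897 grain

5.969×10⁵ grain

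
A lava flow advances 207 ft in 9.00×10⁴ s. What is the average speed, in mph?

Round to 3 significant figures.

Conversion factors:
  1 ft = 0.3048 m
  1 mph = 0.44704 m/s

207 ft × 0.3048 = 63.0936 m
v = d / t = 63.0936 m / 90000 s = 7.0104×10⁻⁴ m/s
7.0104×10⁻⁴ m/s ÷ (0.44704 m/s/mph) = 0.00156818 mph

0.00157 mph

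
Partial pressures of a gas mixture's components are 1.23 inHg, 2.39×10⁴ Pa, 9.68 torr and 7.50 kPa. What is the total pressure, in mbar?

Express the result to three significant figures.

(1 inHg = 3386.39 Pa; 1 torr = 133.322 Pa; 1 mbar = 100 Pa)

369 mbar

1.23 inHg × 3386.39 → 4165.26 Pa
2.39×10⁴ Pa (already Pa)
9.68 torr × 133.322 → 1290.56 Pa
7.50 kPa × 1000 → 7500 Pa
Sum: 4165.26 + 23900 + 1290.56 + 7500 = 36855.8 Pa
In mbar: 36855.8 / 100 = 368.558 mbar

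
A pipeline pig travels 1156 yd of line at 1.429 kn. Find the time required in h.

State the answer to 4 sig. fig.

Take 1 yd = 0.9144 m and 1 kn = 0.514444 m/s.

1156 yd × 0.9144 = 1057.05 m
1.429 kn × 0.514444 = 0.73514 m/s
t = d / v = 1057.05 m / 0.73514 m/s = 1437.89 s
1437.89 s ÷ (3600 s/h) = 0.399414 h

0.3994 h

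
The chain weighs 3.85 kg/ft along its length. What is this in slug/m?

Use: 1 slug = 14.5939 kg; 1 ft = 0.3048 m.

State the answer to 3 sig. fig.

3.85 kg/ft ÷ 0.3048 m/ft = 12.6312 kg/m
12.6312 kg/m ÷ 14.5939 kg/slug = 0.865512 slug/m

0.866 slug/m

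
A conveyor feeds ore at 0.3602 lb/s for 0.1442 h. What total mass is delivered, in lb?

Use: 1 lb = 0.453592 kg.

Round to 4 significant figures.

187.0 lb

0.3602 lb/s → 0.163384 kg/s
0.1442 h → 519.12 s
m = ṁ × t = 0.163384 × 519.12 = 84.8159 kg
In lb: 84.8159 / 0.453592 = 186.987 lb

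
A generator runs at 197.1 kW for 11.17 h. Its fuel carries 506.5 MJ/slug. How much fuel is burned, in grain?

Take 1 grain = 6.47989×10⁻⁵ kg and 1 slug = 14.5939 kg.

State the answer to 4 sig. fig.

197.1 kW → 197100 W
11.17 h → 40212 s
E = P × t = 197100 × 40212 = 7.92579×10⁹ J
506.5 MJ/slug → 3.47063×10⁷ J/kg
m = E / e_s = 7.92579×10⁹ / 3.47063×10⁷ = 228.367 kg
In grain: 228.367 / 6.47989×10⁻⁵ = 3.52424×10⁶ grain

3.524×10⁶ grain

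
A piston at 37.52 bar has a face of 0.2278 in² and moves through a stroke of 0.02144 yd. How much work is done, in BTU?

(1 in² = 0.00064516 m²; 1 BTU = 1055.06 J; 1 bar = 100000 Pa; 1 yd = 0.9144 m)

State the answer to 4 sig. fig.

37.52 bar → 3.752×10⁶ Pa
0.2278 in² → 1.46967×10⁻⁴ m²
F = P × A = 3.752×10⁶ × 1.46967×10⁻⁴ = 551.42 N
0.02144 yd → 0.0196047 m
W = F × d = 551.42 × 0.0196047 = 10.8104 J
In BTU: 10.8104 / 1055.06 = 0.0102462 BTU

0.01025 BTU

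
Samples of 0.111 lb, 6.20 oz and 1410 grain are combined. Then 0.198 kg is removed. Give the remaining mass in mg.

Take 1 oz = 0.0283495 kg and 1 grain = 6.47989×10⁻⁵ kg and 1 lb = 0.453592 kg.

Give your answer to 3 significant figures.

1.19×10⁵ mg

0.111 lb × 0.453592 → 0.0503487 kg
6.20 oz × 0.0283495 → 0.175767 kg
1410 grain × 6.47989×10⁻⁵ → 0.0913664 kg
0.198 kg (already kg)
Sum: 0.0503487 + 0.175767 + 0.0913664 − 0.198 = 0.119482 kg
In mg: 0.119482 / 10⁻⁶ = 119482 mg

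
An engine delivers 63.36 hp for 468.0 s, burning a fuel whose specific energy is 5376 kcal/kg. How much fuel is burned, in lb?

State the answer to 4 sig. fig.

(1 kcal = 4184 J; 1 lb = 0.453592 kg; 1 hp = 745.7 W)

63.36 hp → 47247.6 W
E = P × t = 47247.6 × 468 = 2.21119×10⁷ J
5376 kcal/kg → 2.24932×10⁷ J/kg
m = E / e_s = 2.21119×10⁷ / 2.24932×10⁷ = 0.983048 kg
In lb: 0.983048 / 0.453592 = 2.16725 lb

2.167 lb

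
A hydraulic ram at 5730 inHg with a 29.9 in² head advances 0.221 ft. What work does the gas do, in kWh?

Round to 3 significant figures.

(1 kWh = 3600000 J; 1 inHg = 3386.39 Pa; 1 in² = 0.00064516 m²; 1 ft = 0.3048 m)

5730 inHg → 1.9404×10⁷ Pa
29.9 in² → 0.0192903 m²
F = P × A = 1.9404×10⁷ × 0.0192903 = 374309 N
0.221 ft → 0.0673608 m
W = F × d = 374309 × 0.0673608 = 25213.8 J
In kWh: 25213.8 / 3600000 = 0.00700383 kWh

0.00700 kWh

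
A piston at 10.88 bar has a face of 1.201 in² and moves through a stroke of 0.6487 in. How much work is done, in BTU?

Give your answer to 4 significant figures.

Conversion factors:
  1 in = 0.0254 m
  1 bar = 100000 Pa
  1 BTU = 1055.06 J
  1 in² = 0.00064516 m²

10.88 bar → 1.088×10⁶ Pa
1.201 in² → 7.74837×10⁻⁴ m²
F = P × A = 1.088×10⁶ × 7.74837×10⁻⁴ = 843.023 N
0.6487 in → 0.016477 m
W = F × d = 843.023 × 0.016477 = 13.8905 J
In BTU: 13.8905 / 1055.06 = 0.0131656 BTU

0.01317 BTU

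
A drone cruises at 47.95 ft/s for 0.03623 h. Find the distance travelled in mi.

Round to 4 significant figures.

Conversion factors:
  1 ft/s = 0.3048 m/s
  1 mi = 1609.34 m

47.95 ft/s × 0.3048 → 14.6152 m/s
0.03623 h × 3600 → 130.428 s
d = v × t = 14.6152 m/s × 130.428 s = 1906.23 m
1906.23 m ÷ (1609.34 m/mi) = 1.18448 mi

1.184 mi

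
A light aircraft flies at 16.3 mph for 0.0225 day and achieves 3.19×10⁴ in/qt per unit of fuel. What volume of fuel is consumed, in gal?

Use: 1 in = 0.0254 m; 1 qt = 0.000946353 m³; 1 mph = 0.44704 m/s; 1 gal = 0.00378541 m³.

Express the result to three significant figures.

16.3 mph → 7.28675 m/s
0.0225 day → 1944 s
d = v × t = 7.28675 × 1944 = 14165.4 m
3.19×10⁴ in/qt → 856192 m/m³
V = d / (distance per unit fuel) = 14165.4 / 856192 = 0.0165447 m³
In gal: 0.0165447 / 0.00378541 = 4.37065 gal

4.37 gal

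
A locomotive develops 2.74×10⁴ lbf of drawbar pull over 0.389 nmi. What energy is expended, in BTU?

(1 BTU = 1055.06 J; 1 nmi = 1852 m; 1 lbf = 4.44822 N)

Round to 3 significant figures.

8.32×10⁴ BTU

2.74×10⁴ lbf × 4.44822 → 121881 N
0.389 nmi × 1852 → 720.428 m
W = F × d = 121881 N × 720.428 m = 8.78065×10⁷ J
8.78065×10⁷ J ÷ (1055.06 J/BTU) = 83224.2 BTU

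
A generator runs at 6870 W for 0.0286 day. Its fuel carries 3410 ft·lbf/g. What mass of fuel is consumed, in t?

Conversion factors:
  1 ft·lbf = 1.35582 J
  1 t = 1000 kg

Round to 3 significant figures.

0.0286 day → 2471.04 s
E = P × t = 6870 × 2471.04 = 1.6976×10⁷ J
3410 ft·lbf/g → 4.62335×10⁶ J/kg
m = E / e_s = 1.6976×10⁷ / 4.62335×10⁶ = 3.6718 kg
In t: 3.6718 / 1000 = 0.0036718 t

0.00367 t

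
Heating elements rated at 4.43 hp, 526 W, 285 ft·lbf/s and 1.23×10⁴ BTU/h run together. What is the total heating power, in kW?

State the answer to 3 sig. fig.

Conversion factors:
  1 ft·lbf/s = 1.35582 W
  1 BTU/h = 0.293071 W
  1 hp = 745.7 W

4.43 hp × 745.7 → 3303.45 W
526 W (already W)
285 ft·lbf/s × 1.35582 → 386.409 W
1.23×10⁴ BTU/h × 0.293071 → 3604.77 W
Total: 3303.45 + 526 + 386.409 + 3604.77 = 7820.63 W
In kW: 7820.63 / 1000 = 7.82063 kW

7.82 kW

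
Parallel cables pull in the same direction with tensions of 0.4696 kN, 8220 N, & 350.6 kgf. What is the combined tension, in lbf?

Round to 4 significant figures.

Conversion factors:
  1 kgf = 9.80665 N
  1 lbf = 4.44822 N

0.4696 kN × 1000 = 469.6 N
8220 N (already N)
350.6 kgf × 9.80665 = 3438.21 N
Total: 469.6 + 8220 + 3438.21 = 12127.8 N
In lbf: 12127.8 / 4.44822 = 2726.44 lbf

2726 lbf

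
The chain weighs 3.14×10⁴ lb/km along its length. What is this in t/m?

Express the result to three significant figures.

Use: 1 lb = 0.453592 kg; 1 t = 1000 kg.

3.14×10⁴ lb/km × 0.453592 kg/lb ÷ 1000 m/km = 14.2428 kg/m
14.2428 kg/m ÷ 1000 kg/t = 0.0142428 t/m

0.0142 t/m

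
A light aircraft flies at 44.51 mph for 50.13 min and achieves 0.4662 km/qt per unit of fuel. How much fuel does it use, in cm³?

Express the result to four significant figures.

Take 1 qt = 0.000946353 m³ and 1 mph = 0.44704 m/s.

1.215×10⁵ cm³

44.51 mph → 19.8978 m/s
50.13 min → 3007.8 s
d = v × t = 19.8978 × 3007.8 = 59848.6 m
0.4662 km/qt → 492628 m/m³
V = d / (distance per unit fuel) = 59848.6 / 492628 = 0.121488 m³
In cm³: 0.121488 / 10⁻⁶ = 121488 cm³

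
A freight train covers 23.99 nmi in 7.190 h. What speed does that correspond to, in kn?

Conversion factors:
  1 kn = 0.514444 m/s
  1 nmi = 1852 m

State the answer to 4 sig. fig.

23.99 nmi × 1852 → 44429.5 m
7.190 h × 3600 → 25884 s
v = d / t = 44429.5 m / 25884 s = 1.71649 m/s
1.71649 m/s ÷ (0.514444 m/s/kn) = 3.33659 kn

3.337 kn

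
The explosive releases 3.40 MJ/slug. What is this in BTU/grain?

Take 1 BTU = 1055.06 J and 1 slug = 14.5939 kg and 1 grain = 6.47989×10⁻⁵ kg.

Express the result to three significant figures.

0.0143 BTU/grain

3.40 MJ/slug × 1000000 J/MJ ÷ 14.5939 kg/slug = 232974 J/kg
232974 J/kg ÷ 1055.06 J/BTU × 6.47989×10⁻⁵ kg/grain = 0.0143086 BTU/grain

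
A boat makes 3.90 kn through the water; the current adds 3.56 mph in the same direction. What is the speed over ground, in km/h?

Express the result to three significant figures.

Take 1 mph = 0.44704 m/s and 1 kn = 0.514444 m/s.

3.90 kn × 0.514444 = 2.00633 m/s
3.56 mph × 0.44704 = 1.59146 m/s
Sum: 2.00633 + 1.59146 = 3.59779 m/s
In km/h: 3.59779 / (1/3.6) = 12.952 km/h

13.0 km/h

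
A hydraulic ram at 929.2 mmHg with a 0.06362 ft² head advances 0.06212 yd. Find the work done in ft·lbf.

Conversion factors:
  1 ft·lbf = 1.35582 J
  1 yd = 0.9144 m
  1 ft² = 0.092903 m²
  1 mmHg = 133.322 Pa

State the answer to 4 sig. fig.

929.2 mmHg → 123883 Pa
0.06362 ft² → 0.00591049 m²
F = P × A = 123883 × 0.00591049 = 732.209 N
0.06212 yd → 0.0568025 m
W = F × d = 732.209 × 0.0568025 = 41.5913 J
In ft·lbf: 41.5913 / 1.35582 = 30.6761 ft·lbf

30.68 ft·lbf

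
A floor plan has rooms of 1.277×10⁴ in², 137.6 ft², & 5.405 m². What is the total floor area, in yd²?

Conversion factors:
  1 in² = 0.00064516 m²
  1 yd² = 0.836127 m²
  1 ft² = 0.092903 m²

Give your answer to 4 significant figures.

31.61 yd²

1.277×10⁴ in² × 0.00064516 → 8.23869 m²
137.6 ft² × 0.092903 → 12.7835 m²
5.405 m² (already m²)
Sum: 8.23869 + 12.7835 + 5.405 = 26.4272 m²
In yd²: 26.4272 / 0.836127 = 31.6067 yd²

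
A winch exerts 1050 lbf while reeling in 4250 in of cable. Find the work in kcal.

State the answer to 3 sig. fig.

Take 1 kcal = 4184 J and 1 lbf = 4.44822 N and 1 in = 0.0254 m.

121 kcal

1050 lbf × 4.44822 → 4670.63 N
4250 in × 0.0254 → 107.95 m
W = F × d = 4670.63 N × 107.95 m = 504195 J
504195 J ÷ (4184 J/kcal) = 120.505 kcal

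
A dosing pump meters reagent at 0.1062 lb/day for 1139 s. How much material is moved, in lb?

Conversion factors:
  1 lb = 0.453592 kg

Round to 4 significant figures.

0.1062 lb/day → 5.5754×10⁻⁷ kg/s
m = ṁ × t = 5.5754×10⁻⁷ × 1139 = 6.35038×10⁻⁴ kg
In lb: 6.35038×10⁻⁴ / 0.453592 = 0.00140002 lb

0.001400 lb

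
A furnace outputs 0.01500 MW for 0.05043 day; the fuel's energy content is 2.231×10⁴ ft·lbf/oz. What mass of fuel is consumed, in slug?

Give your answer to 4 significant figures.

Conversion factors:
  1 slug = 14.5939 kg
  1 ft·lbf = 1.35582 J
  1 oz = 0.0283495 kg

4.197 slug

0.01500 MW → 15000 W
0.05043 day → 4357.15 s
E = P × t = 15000 × 4357.15 = 6.53572×10⁷ J
2.231×10⁴ ft·lbf/oz → 1.06698×10⁶ J/kg
m = E / e_s = 6.53572×10⁷ / 1.06698×10⁶ = 61.2544 kg
In slug: 61.2544 / 14.5939 = 4.19726 slug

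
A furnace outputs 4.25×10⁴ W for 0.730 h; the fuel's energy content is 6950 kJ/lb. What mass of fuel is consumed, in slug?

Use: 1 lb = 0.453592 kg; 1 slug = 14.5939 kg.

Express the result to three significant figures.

0.730 h → 2628 s
E = P × t = 42500 × 2628 = 1.1169×10⁸ J
6950 kJ/lb → 1.53221×10⁷ J/kg
m = E / e_s = 1.1169×10⁸ / 1.53221×10⁷ = 7.28947 kg
In slug: 7.28947 / 14.5939 = 0.499487 slug

0.499 slug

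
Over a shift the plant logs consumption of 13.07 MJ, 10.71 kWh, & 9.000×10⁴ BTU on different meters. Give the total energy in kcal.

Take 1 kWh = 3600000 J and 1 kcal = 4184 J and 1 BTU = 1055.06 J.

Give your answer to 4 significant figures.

3.503×10⁴ kcal

13.07 MJ × 1000000 = 1.307×10⁷ J
10.71 kWh × 3600000 = 3.8556×10⁷ J
9.000×10⁴ BTU × 1055.06 = 9.49554×10⁷ J
Sum: 1.307×10⁷ + 3.8556×10⁷ + 9.49554×10⁷ = 1.46581×10⁸ J
In kcal: 1.46581×10⁸ / 4184 = 35033.7 kcal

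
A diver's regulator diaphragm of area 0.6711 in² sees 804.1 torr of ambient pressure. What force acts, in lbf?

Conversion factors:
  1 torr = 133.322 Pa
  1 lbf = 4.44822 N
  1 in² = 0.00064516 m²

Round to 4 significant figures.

804.1 torr × 133.322 = 107204 Pa
0.6711 in² × 0.00064516 = 4.32967×10⁻⁴ m²
F = P × A = 107204 Pa × 4.32967×10⁻⁴ m² = 46.4158 N
46.4158 N ÷ (4.44822 N/lbf) = 10.4347 lbf

10.43 lbf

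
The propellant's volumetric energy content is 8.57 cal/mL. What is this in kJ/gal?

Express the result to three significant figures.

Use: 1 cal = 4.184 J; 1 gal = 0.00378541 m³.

136 kJ/gal

8.57 cal/mL × 4.184 J/cal ÷ 10⁻⁶ m³/mL = 3.58569×10⁷ J/m³
3.58569×10⁷ J/m³ ÷ 1000 J/kJ × 0.00378541 m³/gal = 135.733 kJ/gal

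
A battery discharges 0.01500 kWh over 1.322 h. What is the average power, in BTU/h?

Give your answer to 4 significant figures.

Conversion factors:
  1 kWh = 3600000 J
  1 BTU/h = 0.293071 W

38.72 BTU/h

0.01500 kWh × 3600000 → 54000 J
1.322 h × 3600 → 4759.2 s
P = E / t = 54000 J / 4759.2 s = 11.3464 W
11.3464 W ÷ (0.293071 W/BTU/h) = 38.7155 BTU/h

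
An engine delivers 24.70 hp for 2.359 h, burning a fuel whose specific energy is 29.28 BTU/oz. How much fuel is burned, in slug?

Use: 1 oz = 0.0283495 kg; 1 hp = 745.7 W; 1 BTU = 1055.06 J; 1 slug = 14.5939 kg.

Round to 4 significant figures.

9.836 slug

24.70 hp → 18418.8 W
2.359 h → 8492.4 s
E = P × t = 18418.8 × 8492.4 = 1.5642×10⁸ J
29.28 BTU/oz → 1.08969×10⁶ J/kg
m = E / e_s = 1.5642×10⁸ / 1.08969×10⁶ = 143.545 kg
In slug: 143.545 / 14.5939 = 9.83596 slug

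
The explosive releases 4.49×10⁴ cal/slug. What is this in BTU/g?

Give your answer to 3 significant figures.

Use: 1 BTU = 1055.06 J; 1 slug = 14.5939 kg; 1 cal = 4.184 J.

4.49×10⁴ cal/slug × 4.184 J/cal ÷ 14.5939 kg/slug = 12872.6 J/kg
12872.6 J/kg ÷ 1055.06 J/BTU × 0.001 kg/g = 0.0122008 BTU/g

0.0122 BTU/g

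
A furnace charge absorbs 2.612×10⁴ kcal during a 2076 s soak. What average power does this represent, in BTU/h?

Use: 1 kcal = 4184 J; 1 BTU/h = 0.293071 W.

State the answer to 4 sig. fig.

1.796×10⁵ BTU/h

2.612×10⁴ kcal × 4184 = 1.09286×10⁸ J
P = E / t = 1.09286×10⁸ J / 2076 s = 52642.6 W
52642.6 W ÷ (0.293071 W/BTU/h) = 179624 BTU/h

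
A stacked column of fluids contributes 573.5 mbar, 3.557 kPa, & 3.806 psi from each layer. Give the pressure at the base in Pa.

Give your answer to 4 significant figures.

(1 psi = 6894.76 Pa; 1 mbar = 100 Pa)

8.715×10⁴ Pa

573.5 mbar × 100 → 57350 Pa
3.557 kPa × 1000 → 3557 Pa
3.806 psi × 6894.76 → 26241.5 Pa
Combined: 57350 + 3557 + 26241.5 = 87148.5 Pa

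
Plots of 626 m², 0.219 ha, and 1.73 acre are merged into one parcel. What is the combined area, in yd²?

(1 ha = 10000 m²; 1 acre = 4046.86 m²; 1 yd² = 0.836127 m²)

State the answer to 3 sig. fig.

626 m² (already m²)
0.219 ha × 10000 → 2190 m²
1.73 acre × 4046.86 → 7001.07 m²
Total: 626 + 2190 + 7001.07 = 9817.07 m²
In yd²: 9817.07 / 0.836127 = 11741.1 yd²

1.17×10⁴ yd²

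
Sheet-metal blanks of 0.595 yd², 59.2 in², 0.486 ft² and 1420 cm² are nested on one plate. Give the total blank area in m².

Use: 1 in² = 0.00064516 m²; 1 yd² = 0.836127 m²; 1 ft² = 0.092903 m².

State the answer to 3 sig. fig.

0.595 yd² × 0.836127 = 0.497496 m²
59.2 in² × 0.00064516 = 0.0381935 m²
0.486 ft² × 0.092903 = 0.0451509 m²
1420 cm² × 0.0001 = 0.142 m²
Combined: 0.497496 + 0.0381935 + 0.0451509 + 0.142 = 0.72284 m²

0.723 m²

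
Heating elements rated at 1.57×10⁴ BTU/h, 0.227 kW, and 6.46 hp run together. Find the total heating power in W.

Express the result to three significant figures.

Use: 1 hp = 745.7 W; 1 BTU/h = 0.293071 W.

1.57×10⁴ BTU/h × 0.293071 = 4601.21 W
0.227 kW × 1000 = 227 W
6.46 hp × 745.7 = 4817.22 W
Total: 4601.21 + 227 + 4817.22 = 9645.43 W

9650 W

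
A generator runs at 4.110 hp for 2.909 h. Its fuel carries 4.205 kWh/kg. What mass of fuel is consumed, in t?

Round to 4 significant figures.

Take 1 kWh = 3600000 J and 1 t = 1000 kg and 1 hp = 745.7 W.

0.002120 t

4.110 hp → 3064.83 W
2.909 h → 10472.4 s
E = P × t = 3064.83 × 10472.4 = 3.20961×10⁷ J
4.205 kWh/kg → 1.5138×10⁷ J/kg
m = E / e_s = 3.20961×10⁷ / 1.5138×10⁷ = 2.12023 kg
In t: 2.12023 / 1000 = 0.00212023 t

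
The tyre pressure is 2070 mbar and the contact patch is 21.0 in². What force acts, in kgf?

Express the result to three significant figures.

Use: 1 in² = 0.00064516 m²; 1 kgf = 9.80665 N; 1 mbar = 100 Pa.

286 kgf

2070 mbar × 100 → 207000 Pa
21.0 in² × 0.00064516 → 0.0135484 m²
F = P × A = 207000 Pa × 0.0135484 m² = 2804.52 N
2804.52 N ÷ (9.80665 N/kgf) = 285.981 kgf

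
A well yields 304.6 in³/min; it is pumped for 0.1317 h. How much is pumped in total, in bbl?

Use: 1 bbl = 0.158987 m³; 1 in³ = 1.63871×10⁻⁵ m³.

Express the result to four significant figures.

304.6 in³/min → 8.31918×10⁻⁵ m³/s
0.1317 h → 474.12 s
V = Q × t = 8.31918×10⁻⁵ × 474.12 = 0.0394429 m³
In bbl: 0.0394429 / 0.158987 = 0.248089 bbl

0.2481 bbl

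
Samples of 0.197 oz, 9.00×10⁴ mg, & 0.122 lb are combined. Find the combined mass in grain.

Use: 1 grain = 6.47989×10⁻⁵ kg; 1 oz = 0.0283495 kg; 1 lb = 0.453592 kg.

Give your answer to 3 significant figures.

0.197 oz × 0.0283495 = 0.00558485 kg
9.00×10⁴ mg × 10⁻⁶ = 0.09 kg
0.122 lb × 0.453592 = 0.0553382 kg
Total: 0.00558485 + 0.09 + 0.0553382 = 0.150923 kg
In grain: 0.150923 / 6.47989×10⁻⁵ = 2329.1 grain

2330 grain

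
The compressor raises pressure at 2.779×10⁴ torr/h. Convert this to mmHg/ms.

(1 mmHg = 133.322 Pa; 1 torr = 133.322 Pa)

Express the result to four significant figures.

2.779×10⁴ torr/h × 133.322 Pa/torr ÷ 3600 s/h = 1029.17 Pa/s
1029.17 Pa/s ÷ 133.322 Pa/mmHg × 0.001 s/ms = 0.00771943 mmHg/ms

0.007719 mmHg/ms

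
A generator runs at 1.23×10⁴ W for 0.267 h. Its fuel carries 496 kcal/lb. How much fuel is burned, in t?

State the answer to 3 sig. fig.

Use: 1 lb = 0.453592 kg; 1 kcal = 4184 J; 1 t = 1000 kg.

0.00258 t

0.267 h → 961.2 s
E = P × t = 12300 × 961.2 = 1.18228×10⁷ J
496 kcal/lb → 4.57518×10⁶ J/kg
m = E / e_s = 1.18228×10⁷ / 4.57518×10⁶ = 2.58412 kg
In t: 2.58412 / 1000 = 0.00258412 t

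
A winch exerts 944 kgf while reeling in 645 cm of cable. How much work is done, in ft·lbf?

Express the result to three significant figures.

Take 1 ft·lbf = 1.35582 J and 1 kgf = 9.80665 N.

4.40×10⁴ ft·lbf

944 kgf × 9.80665 = 9257.48 N
645 cm × 0.01 = 6.45 m
W = F × d = 9257.48 N × 6.45 m = 59710.7 J
59710.7 J ÷ (1.35582 J/ft·lbf) = 44040.3 ft·lbf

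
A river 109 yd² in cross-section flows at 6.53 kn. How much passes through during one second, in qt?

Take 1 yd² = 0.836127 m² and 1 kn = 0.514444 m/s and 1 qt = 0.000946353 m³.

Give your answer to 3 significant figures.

3.24×10⁵ qt

6.53 kn × 0.514444 = 3.35932 m/s
109 yd² × 0.836127 = 91.1378 m²
V = v × A × t = 3.35932 m/s × 91.1378 m² × 1 s = 306.161 m³
306.161 m³ ÷ (0.000946353 m³/qt) = 323517 qt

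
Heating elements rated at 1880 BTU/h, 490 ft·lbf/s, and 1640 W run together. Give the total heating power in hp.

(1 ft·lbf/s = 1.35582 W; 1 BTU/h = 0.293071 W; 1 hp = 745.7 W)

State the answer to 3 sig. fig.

1880 BTU/h × 0.293071 → 550.973 W
490 ft·lbf/s × 1.35582 → 664.352 W
1640 W (already W)
Sum: 550.973 + 664.352 + 1640 = 2855.32 W
In hp: 2855.32 / 745.7 = 3.82905 hp

3.83 hp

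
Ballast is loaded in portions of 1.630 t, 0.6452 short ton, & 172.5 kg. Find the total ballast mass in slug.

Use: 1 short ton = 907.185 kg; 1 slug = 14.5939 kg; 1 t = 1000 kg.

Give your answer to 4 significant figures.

1.630 t × 1000 → 1630 kg
0.6452 short ton × 907.185 → 585.316 kg
172.5 kg (already kg)
Combined: 1630 + 585.316 + 172.5 = 2387.82 kg
In slug: 2387.82 / 14.5939 = 163.618 slug

163.6 slug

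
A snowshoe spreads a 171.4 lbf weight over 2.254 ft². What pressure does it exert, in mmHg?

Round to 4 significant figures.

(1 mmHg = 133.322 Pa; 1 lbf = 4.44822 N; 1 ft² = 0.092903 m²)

171.4 lbf × 4.44822 = 762.425 N
2.254 ft² × 0.092903 = 0.209403 m²
P = F / A = 762.425 N / 0.209403 m² = 3640.95 Pa
3640.95 Pa ÷ (133.322 Pa/mmHg) = 27.3094 mmHg

27.31 mmHg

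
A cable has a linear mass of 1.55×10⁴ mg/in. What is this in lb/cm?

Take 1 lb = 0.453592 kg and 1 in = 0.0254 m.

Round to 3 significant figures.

0.0135 lb/cm

1.55×10⁴ mg/in × 10⁻⁶ kg/mg ÷ 0.0254 m/in = 0.610236 kg/m
0.610236 kg/m ÷ 0.453592 kg/lb × 0.01 m/cm = 0.0134534 lb/cm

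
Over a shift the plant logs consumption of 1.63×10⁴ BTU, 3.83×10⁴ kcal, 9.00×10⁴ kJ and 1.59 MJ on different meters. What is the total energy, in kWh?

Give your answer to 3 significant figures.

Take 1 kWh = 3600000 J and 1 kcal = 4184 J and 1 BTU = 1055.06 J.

74.7 kWh

1.63×10⁴ BTU × 1055.06 = 1.71975×10⁷ J
3.83×10⁴ kcal × 4184 = 1.60247×10⁸ J
9.00×10⁴ kJ × 1000 = 9×10⁷ J
1.59 MJ × 1000000 = 1.59×10⁶ J
Sum: 1.71975×10⁷ + 1.60247×10⁸ + 9×10⁷ + 1.59×10⁶ = 2.69034×10⁸ J
In kWh: 2.69034×10⁸ / 3600000 = 74.7317 kWh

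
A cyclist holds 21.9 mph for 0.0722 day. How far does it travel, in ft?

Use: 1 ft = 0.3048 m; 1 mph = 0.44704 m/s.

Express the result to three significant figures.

2.00×10⁵ ft

21.9 mph × 0.44704 → 9.79018 m/s
0.0722 day × 86400 → 6238.08 s
d = v × t = 9.79018 m/s × 6238.08 s = 61071.9 m
61071.9 m ÷ (0.3048 m/ft) = 200367 ft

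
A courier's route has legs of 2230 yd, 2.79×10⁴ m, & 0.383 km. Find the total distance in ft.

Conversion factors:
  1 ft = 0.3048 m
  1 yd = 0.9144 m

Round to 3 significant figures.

2230 yd × 0.9144 = 2039.11 m
2.79×10⁴ m (already m)
0.383 km × 1000 = 383 m
Combined: 2039.11 + 27900 + 383 = 30322.1 m
In ft: 30322.1 / 0.3048 = 99482 ft

9.95×10⁴ ft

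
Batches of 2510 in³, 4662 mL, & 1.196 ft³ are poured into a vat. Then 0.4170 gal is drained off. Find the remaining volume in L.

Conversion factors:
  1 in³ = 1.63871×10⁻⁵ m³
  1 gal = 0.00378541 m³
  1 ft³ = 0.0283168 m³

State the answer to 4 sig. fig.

78.08 L

2510 in³ × 1.63871×10⁻⁵ = 0.0411316 m³
4662 mL × 10⁻⁶ = 0.004662 m³
1.196 ft³ × 0.0283168 = 0.0338669 m³
0.4170 gal × 0.00378541 = 0.00157852 m³
Result: 0.0411316 + 0.004662 + 0.0338669 − 0.00157852 = 0.078082 m³
In L: 0.078082 / 0.001 = 78.082 L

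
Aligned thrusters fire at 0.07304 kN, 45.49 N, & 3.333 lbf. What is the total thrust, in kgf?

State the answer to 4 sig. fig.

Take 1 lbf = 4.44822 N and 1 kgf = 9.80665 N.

13.60 kgf

0.07304 kN × 1000 = 73.04 N
45.49 N (already N)
3.333 lbf × 4.44822 = 14.8259 N
Combined: 73.04 + 45.49 + 14.8259 = 133.356 N
In kgf: 133.356 / 9.80665 = 13.5985 kgf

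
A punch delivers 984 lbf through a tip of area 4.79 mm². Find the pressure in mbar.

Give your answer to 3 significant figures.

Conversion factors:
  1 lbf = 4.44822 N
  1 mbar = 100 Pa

9.14×10⁶ mbar

984 lbf × 4.44822 → 4377.05 N
4.79 mm² × 10⁻⁶ → 4.79×10⁻⁶ m²
P = F / A = 4377.05 N / 4.79×10⁻⁶ m² = 9.13789×10⁸ Pa
9.13789×10⁸ Pa ÷ (100 Pa/mbar) = 9.13789×10⁶ mbar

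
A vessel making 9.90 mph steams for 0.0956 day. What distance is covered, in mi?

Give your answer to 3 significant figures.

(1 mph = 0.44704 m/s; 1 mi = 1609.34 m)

9.90 mph × 0.44704 = 4.4257 m/s
0.0956 day × 86400 = 8259.84 s
d = v × t = 4.4257 m/s × 8259.84 s = 36555.6 m
36555.6 m ÷ (1609.34 m/mi) = 22.7147 mi

22.7 mi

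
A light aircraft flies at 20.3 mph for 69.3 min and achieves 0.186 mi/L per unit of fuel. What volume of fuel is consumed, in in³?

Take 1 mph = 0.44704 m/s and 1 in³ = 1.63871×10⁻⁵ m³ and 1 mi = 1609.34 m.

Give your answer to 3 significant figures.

20.3 mph → 9.07491 m/s
69.3 min → 4158 s
d = v × t = 9.07491 × 4158 = 37733.5 m
0.186 mi/L → 299337 m/m³
V = d / (distance per unit fuel) = 37733.5 / 299337 = 0.126057 m³
In in³: 0.126057 / 1.63871×10⁻⁵ = 7692.45 in³

7690 in³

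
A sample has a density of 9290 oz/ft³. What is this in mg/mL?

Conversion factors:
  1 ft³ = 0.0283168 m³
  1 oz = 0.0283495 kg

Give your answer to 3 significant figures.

9300 mg/mL

9290 oz/ft³ × 0.0283495 kg/oz ÷ 0.0283168 m³/ft³ = 9300.73 kg/m³
9300.73 kg/m³ ÷ 10⁻⁶ kg/mg × 10⁻⁶ m³/mL = 9300.73 mg/mL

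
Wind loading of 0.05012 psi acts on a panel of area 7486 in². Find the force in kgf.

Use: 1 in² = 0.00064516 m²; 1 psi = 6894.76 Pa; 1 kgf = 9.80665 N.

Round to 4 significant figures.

170.2 kgf

0.05012 psi × 6894.76 = 345.565 Pa
7486 in² × 0.00064516 = 4.82967 m²
F = P × A = 345.565 Pa × 4.82967 m² = 1668.96 N
1668.96 N ÷ (9.80665 N/kgf) = 170.187 kgf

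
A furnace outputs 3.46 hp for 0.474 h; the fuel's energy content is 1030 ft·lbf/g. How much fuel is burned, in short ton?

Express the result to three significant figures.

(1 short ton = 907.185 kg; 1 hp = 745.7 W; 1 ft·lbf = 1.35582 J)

3.46 hp → 2580.12 W
0.474 h → 1706.4 s
E = P × t = 2580.12 × 1706.4 = 4.40272×10⁶ J
1030 ft·lbf/g → 1.39649×10⁶ J/kg
m = E / e_s = 4.40272×10⁶ / 1.39649×10⁶ = 3.1527 kg
In short ton: 3.1527 / 907.185 = 0.00347526 short ton

0.00348 short ton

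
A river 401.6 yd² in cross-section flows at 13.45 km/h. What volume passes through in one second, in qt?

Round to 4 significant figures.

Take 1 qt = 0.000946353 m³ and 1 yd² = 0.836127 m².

1.326×10⁶ qt

13.45 km/h × (1/3.6) = 3.73611 m/s
401.6 yd² × 0.836127 = 335.789 m²
V = v × A × t = 3.73611 m/s × 335.789 m² × 1 s = 1254.54 m³
1254.54 m³ ÷ (0.000946353 m³/qt) = 1.32566×10⁶ qt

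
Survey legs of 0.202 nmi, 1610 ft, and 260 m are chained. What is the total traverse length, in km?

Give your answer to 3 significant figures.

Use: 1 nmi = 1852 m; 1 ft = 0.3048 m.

1.12 km

0.202 nmi × 1852 = 374.104 m
1610 ft × 0.3048 = 490.728 m
260 m (already m)
Sum: 374.104 + 490.728 + 260 = 1124.83 m
In km: 1124.83 / 1000 = 1.12483 km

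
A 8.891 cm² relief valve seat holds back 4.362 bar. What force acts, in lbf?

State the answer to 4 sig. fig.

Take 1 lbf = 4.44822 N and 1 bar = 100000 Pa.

87.19 lbf

4.362 bar × 100000 = 436200 Pa
8.891 cm² × 0.0001 = 8.891×10⁻⁴ m²
F = P × A = 436200 Pa × 8.891×10⁻⁴ m² = 387.825 N
387.825 N ÷ (4.44822 N/lbf) = 87.1866 lbf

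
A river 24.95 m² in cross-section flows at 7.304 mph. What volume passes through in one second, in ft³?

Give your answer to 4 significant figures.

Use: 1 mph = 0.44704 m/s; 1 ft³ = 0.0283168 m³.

7.304 mph × 0.44704 → 3.26518 m/s
V = v × A × t = 3.26518 m/s × 24.95 m² × 1 s = 81.4662 m³
81.4662 m³ ÷ (0.0283168 m³/ft³) = 2876.96 ft³

2877 ft³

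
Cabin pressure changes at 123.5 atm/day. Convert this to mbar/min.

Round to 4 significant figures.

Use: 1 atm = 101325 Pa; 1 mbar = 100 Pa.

123.5 atm/day × 101325 Pa/atm ÷ 86400 s/day = 144.834 Pa/s
144.834 Pa/s ÷ 100 Pa/mbar × 60 s/min = 86.9004 mbar/min

86.90 mbar/min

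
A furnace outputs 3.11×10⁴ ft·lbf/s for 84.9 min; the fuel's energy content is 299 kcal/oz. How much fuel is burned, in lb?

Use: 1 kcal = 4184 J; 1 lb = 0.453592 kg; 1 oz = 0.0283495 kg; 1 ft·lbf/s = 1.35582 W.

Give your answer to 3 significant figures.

10.7 lb

3.11×10⁴ ft·lbf/s → 42166 W
84.9 min → 5094 s
E = P × t = 42166 × 5094 = 2.14794×10⁸ J
299 kcal/oz → 4.41283×10⁷ J/kg
m = E / e_s = 2.14794×10⁸ / 4.41283×10⁷ = 4.86749 kg
In lb: 4.86749 / 0.453592 = 10.731 lb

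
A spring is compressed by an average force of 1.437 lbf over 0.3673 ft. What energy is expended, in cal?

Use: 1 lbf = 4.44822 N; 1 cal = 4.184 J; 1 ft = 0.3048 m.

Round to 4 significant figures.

1.437 lbf × 4.44822 = 6.39209 N
0.3673 ft × 0.3048 = 0.111953 m
W = F × d = 6.39209 N × 0.111953 m = 0.715614 J
0.715614 J ÷ (4.184 J/cal) = 0.171036 cal

0.1710 cal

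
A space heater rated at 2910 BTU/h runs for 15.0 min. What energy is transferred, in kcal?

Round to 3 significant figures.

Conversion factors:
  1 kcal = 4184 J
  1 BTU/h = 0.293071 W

183 kcal

2910 BTU/h × 0.293071 = 852.837 W
15.0 min × 60 = 900 s
E = P × t = 852.837 W × 900 s = 767553 J
767553 J ÷ (4184 J/kcal) = 183.45 kcal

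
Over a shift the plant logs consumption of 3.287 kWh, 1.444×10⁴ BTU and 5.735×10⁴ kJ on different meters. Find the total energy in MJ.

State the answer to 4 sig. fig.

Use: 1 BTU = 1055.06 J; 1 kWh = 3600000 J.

84.42 MJ

3.287 kWh × 3600000 = 1.18332×10⁷ J
1.444×10⁴ BTU × 1055.06 = 1.52351×10⁷ J
5.735×10⁴ kJ × 1000 = 5.735×10⁷ J
Sum: 1.18332×10⁷ + 1.52351×10⁷ + 5.735×10⁷ = 8.44183×10⁷ J
In MJ: 8.44183×10⁷ / 1000000 = 84.4183 MJ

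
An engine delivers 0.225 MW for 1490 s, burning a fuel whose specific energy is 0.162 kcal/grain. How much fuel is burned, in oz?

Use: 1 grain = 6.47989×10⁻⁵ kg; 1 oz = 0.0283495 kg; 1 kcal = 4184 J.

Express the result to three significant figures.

1130 oz

0.225 MW → 225000 W
E = P × t = 225000 × 1490 = 3.3525×10⁸ J
0.162 kcal/grain → 1.04602×10⁷ J/kg
m = E / e_s = 3.3525×10⁸ / 1.04602×10⁷ = 32.0501 kg
In oz: 32.0501 / 0.0283495 = 1130.53 oz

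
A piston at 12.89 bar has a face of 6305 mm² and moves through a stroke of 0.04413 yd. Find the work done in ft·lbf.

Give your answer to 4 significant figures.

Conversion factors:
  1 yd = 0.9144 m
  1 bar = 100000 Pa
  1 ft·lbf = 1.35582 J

12.89 bar → 1.289×10⁶ Pa
6305 mm² → 0.006305 m²
F = P × A = 1.289×10⁶ × 0.006305 = 8127.14 N
0.04413 yd → 0.0403525 m
W = F × d = 8127.14 × 0.0403525 = 327.95 J
In ft·lbf: 327.95 / 1.35582 = 241.883 ft·lbf

241.9 ft·lbf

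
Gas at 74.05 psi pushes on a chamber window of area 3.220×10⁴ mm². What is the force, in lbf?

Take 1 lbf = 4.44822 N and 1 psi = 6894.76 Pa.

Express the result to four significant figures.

74.05 psi × 6894.76 = 510557 Pa
3.220×10⁴ mm² × 10⁻⁶ = 0.0322 m²
F = P × A = 510557 Pa × 0.0322 m² = 16439.9 N
16439.9 N ÷ (4.44822 N/lbf) = 3695.84 lbf

3696 lbf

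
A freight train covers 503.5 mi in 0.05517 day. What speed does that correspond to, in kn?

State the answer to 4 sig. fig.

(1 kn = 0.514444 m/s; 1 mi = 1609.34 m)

503.5 mi × 1609.34 → 810303 m
0.05517 day × 86400 → 4766.69 s
v = d / t = 810303 m / 4766.69 s = 169.993 m/s
169.993 m/s ÷ (0.514444 m/s/kn) = 330.44 kn

330.4 kn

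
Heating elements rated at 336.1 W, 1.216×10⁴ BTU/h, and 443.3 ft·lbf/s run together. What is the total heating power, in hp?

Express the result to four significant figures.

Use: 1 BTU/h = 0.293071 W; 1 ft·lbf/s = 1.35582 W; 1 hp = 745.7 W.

336.1 W (already W)
1.216×10⁴ BTU/h × 0.293071 = 3563.74 W
443.3 ft·lbf/s × 1.35582 = 601.035 W
Sum: 336.1 + 3563.74 + 601.035 = 4500.88 W
In hp: 4500.88 / 745.7 = 6.03578 hp

6.036 hp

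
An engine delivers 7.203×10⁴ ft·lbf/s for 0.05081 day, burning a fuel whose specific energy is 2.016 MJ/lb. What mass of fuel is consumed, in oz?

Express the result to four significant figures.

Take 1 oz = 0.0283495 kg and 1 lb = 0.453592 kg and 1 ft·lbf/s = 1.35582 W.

7.203×10⁴ ft·lbf/s → 97659.7 W
0.05081 day → 4389.98 s
E = P × t = 97659.7 × 4389.98 = 4.28724×10⁸ J
2.016 MJ/lb → 4.44452×10⁶ J/kg
m = E / e_s = 4.28724×10⁸ / 4.44452×10⁶ = 96.4613 kg
In oz: 96.4613 / 0.0283495 = 3402.58 oz

3403 oz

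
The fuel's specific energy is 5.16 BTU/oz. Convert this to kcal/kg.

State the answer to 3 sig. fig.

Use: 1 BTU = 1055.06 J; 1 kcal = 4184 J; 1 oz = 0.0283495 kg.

45.9 kcal/kg

5.16 BTU/oz × 1055.06 J/BTU ÷ 0.0283495 kg/oz = 192035 J/kg
192035 J/kg ÷ 4184 J/kcal = 45.8975 kcal/kg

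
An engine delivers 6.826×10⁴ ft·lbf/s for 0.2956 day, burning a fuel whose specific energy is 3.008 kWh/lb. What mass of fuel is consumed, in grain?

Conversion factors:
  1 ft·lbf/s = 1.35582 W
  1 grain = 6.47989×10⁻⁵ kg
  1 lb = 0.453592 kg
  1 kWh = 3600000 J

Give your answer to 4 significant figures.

1.528×10⁶ grain

6.826×10⁴ ft·lbf/s → 92548.3 W
0.2956 day → 25539.8 s
E = P × t = 92548.3 × 25539.8 = 2.36367×10⁹ J
3.008 kWh/lb → 2.38734×10⁷ J/kg
m = E / e_s = 2.36367×10⁹ / 2.38734×10⁷ = 99.0085 kg
In grain: 99.0085 / 6.47989×10⁻⁵ = 1.52793×10⁶ grain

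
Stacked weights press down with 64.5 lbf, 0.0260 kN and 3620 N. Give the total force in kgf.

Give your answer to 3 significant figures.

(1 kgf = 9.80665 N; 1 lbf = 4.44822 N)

64.5 lbf × 4.44822 = 286.91 N
0.0260 kN × 1000 = 26 N
3620 N (already N)
Combined: 286.91 + 26 + 3620 = 3932.91 N
In kgf: 3932.91 / 9.80665 = 401.045 kgf

401 kgf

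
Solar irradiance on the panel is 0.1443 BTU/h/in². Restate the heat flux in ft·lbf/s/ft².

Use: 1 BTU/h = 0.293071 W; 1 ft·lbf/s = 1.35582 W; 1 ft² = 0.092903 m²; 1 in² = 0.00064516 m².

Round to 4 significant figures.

0.1443 BTU/h/in² × 0.293071 W/BTU/h ÷ 0.00064516 m²/in² = 65.5499 W/m²
65.5499 W/m² ÷ 1.35582 W/ft·lbf/s × 0.092903 m²/ft² = 4.49159 ft·lbf/s/ft²

4.492 ft·lbf/s/ft²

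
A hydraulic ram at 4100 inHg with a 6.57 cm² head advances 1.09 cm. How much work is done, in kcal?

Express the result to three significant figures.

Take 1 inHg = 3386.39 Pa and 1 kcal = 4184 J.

4100 inHg → 1.38842×10⁷ Pa
6.57 cm² → 6.57×10⁻⁴ m²
F = P × A = 1.38842×10⁷ × 6.57×10⁻⁴ = 9121.92 N
1.09 cm → 0.0109 m
W = F × d = 9121.92 × 0.0109 = 99.4289 J
In kcal: 99.4289 / 4184 = 0.0237641 kcal

0.0238 kcal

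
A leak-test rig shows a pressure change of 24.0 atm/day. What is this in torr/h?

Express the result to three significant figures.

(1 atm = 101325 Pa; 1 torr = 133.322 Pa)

24.0 atm/day × 101325 Pa/atm ÷ 86400 s/day = 28.1458 Pa/s
28.1458 Pa/s ÷ 133.322 Pa/torr × 3600 s/h = 760.001 torr/h

760 torr/h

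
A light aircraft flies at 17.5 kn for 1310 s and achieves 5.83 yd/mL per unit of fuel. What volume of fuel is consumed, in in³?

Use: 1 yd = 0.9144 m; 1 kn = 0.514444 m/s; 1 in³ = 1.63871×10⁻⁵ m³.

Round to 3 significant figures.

135 in³

17.5 kn → 9.00277 m/s
d = v × t = 9.00277 × 1310 = 11793.6 m
5.83 yd/mL → 5.33095×10⁶ m/m³
V = d / (distance per unit fuel) = 11793.6 / 5.33095×10⁶ = 0.00221229 m³
In in³: 0.00221229 / 1.63871×10⁻⁵ = 135.002 in³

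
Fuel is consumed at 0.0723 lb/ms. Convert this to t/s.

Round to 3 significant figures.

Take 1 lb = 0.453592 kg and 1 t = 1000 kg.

0.0723 lb/ms × 0.453592 kg/lb ÷ 0.001 s/ms = 32.7947 kg/s
32.7947 kg/s ÷ 1000 kg/t = 0.0327947 t/s

0.0328 t/s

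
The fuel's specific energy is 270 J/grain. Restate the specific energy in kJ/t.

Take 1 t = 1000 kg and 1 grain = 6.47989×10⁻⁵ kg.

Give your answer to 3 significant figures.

4.17×10⁶ kJ/t

270 J/grain ÷ 6.47989×10⁻⁵ kg/grain = 4.16674×10⁶ J/kg
4.16674×10⁶ J/kg ÷ 1000 J/kJ × 1000 kg/t = 4.16674×10⁶ kJ/t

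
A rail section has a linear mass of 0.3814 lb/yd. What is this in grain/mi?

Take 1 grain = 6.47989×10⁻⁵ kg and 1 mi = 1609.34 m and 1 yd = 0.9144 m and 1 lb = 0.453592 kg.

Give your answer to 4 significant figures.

0.3814 lb/yd × 0.453592 kg/lb ÷ 0.9144 m/yd = 0.189195 kg/m
0.189195 kg/m ÷ 6.47989×10⁻⁵ kg/grain × 1609.34 m/mi = 4.69883×10⁶ grain/mi

4.699×10⁶ grain/mi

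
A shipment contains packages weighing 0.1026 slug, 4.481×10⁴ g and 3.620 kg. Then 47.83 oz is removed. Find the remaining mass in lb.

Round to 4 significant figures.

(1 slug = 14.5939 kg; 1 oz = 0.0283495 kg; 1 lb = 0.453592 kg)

107.1 lb

0.1026 slug × 14.5939 → 1.49733 kg
4.481×10⁴ g × 0.001 → 44.81 kg
3.620 kg (already kg)
47.83 oz × 0.0283495 → 1.35596 kg
Sum: 1.49733 + 44.81 + 3.62 − 1.35596 = 48.5714 kg
In lb: 48.5714 / 0.453592 = 107.082 lb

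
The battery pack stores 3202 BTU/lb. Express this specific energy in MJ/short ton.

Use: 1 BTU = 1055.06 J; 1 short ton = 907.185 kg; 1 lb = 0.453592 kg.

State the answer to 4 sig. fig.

6757 MJ/short ton

3202 BTU/lb × 1055.06 J/BTU ÷ 0.453592 kg/lb = 7.44789×10⁶ J/kg
7.44789×10⁶ J/kg ÷ 1000000 J/MJ × 907.185 kg/short ton = 6756.61 MJ/short ton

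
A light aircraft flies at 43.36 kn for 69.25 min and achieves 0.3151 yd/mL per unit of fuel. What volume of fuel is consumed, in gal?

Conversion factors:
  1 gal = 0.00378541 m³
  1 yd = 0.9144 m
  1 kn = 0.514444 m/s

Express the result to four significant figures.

84.98 gal

43.36 kn → 22.3063 m/s
69.25 min → 4155 s
d = v × t = 22.3063 × 4155 = 92682.7 m
0.3151 yd/mL → 288127 m/m³
V = d / (distance per unit fuel) = 92682.7 / 288127 = 0.321673 m³
In gal: 0.321673 / 0.00378541 = 84.9771 gal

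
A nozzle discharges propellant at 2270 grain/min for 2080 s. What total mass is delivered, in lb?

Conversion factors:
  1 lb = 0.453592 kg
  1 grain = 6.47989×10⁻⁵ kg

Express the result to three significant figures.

2270 grain/min → 0.00245156 kg/s
m = ṁ × t = 0.00245156 × 2080 = 5.09924 kg
In lb: 5.09924 / 0.453592 = 11.2419 lb

11.2 lb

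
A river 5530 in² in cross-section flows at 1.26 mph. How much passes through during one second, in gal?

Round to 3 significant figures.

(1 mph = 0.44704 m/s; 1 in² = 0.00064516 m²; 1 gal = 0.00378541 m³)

531 gal

1.26 mph × 0.44704 = 0.56327 m/s
5530 in² × 0.00064516 = 3.56773 m²
V = v × A × t = 0.56327 m/s × 3.56773 m² × 1 s = 2.0096 m³
2.0096 m³ ÷ (0.00378541 m³/gal) = 530.88 gal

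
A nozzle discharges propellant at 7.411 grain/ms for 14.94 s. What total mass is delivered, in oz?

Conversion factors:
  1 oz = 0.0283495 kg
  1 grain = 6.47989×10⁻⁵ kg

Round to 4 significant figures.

253.1 oz

7.411 grain/ms → 0.480225 kg/s
m = ṁ × t = 0.480225 × 14.94 = 7.17456 kg
In oz: 7.17456 / 0.0283495 = 253.075 oz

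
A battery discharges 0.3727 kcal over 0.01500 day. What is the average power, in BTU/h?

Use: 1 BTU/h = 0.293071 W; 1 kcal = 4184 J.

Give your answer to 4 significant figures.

4.106 BTU/h

0.3727 kcal × 4184 = 1559.38 J
0.01500 day × 86400 = 1296 s
P = E / t = 1559.38 J / 1296 s = 1.20323 W
1.20323 W ÷ (0.293071 W/BTU/h) = 4.10559 BTU/h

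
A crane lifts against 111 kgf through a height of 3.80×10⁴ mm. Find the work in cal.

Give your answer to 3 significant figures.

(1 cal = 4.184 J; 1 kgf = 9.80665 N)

9890 cal

111 kgf × 9.80665 → 1088.54 N
3.80×10⁴ mm × 0.001 → 38 m
W = F × d = 1088.54 N × 38 m = 41364.5 J
41364.5 J ÷ (4.184 J/cal) = 9886.35 cal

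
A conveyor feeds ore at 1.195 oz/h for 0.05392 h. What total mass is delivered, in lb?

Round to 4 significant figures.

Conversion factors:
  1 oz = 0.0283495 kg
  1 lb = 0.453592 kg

0.004027 lb

1.195 oz/h → 9.41046×10⁻⁶ kg/s
0.05392 h → 194.112 s
m = ṁ × t = 9.41046×10⁻⁶ × 194.112 = 0.00182668 kg
In lb: 0.00182668 / 0.453592 = 0.00402714 lb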